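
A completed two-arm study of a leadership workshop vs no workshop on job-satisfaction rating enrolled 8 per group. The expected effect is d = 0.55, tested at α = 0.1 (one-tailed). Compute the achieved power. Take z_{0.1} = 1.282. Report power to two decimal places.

For two equal groups, power = Φ(d·√(n/2) − z_{α}).
d·√(n/2) = 0.55 × √(8/2) = 0.55 × 2.000 = 1.100.
z_β = 1.100 − 1.282 = -0.182.
Power = Φ(-0.182) = 0.428.

power ≈ 0.43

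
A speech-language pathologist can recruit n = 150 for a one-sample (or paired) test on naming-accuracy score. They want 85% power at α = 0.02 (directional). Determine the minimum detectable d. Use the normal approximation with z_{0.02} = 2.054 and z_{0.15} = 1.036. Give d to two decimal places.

For a single sample (or paired design) of n = 150: d_min = (z_{α} + z_β)/√n.
z-sum = 2.054 + 1.036 = 3.090.
d_min = 3.090 / √150 = 3.090 / 12.247 = 0.252.

d_min ≈ 0.25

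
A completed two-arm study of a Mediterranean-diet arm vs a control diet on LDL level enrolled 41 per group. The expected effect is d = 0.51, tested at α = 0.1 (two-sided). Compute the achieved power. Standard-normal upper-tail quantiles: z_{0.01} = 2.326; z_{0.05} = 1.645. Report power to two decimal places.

power ≈ 0.75

For two equal groups, power = Φ(d·√(n/2) − z_{α/2}).
d·√(n/2) = 0.51 × √(41/2) = 0.51 × 4.528 = 2.309.
z_β = 2.309 − 1.645 = 0.664.
Power = Φ(0.664) = 0.747.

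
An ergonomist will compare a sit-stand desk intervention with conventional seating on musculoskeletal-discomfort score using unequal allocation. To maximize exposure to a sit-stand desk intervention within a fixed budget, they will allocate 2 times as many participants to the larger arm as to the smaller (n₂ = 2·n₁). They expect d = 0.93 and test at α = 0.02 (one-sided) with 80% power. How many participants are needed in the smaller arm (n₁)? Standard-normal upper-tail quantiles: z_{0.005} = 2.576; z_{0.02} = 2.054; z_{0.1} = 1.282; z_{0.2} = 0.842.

n₁ = 15

With allocation ratio k = n₂/n₁ = 2, Var(x̄₁−x̄₂) = σ²(1/n₁ + 1/(k·n₁)) = σ²·(k+1)/(k·n₁).
So n₁ = (1 + 1/k)·((z_{α} + z_β)/d)² = 1.500 × (2.896/0.93)².
n₁ = 1.500 × 9.70 = 14.5.
Round up: n₁ = 15, giving n₂ = 2 × 15 = 30.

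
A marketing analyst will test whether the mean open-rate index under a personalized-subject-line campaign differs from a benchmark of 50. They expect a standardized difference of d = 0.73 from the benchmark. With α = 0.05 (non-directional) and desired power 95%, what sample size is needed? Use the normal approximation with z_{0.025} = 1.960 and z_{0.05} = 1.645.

For a one-sample test: n = ((z_{α/2} + z_β) / d)².
z_{α/2} + z_β = 1.960 + 1.645 = 3.605.
n = (3.605 / 0.73)² = 4.938² = 24.39.
Round up.

n = 25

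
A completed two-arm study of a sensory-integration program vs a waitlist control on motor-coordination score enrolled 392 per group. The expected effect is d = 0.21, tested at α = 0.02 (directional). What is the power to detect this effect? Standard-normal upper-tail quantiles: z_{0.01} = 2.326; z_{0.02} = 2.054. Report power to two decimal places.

power ≈ 0.81

For two equal groups, power = Φ(d·√(n/2) − z_{α}).
d·√(n/2) = 0.21 × √(392/2) = 0.21 × 14.000 = 2.940.
z_β = 2.940 − 2.054 = 0.886.
Power = Φ(0.886) = 0.812.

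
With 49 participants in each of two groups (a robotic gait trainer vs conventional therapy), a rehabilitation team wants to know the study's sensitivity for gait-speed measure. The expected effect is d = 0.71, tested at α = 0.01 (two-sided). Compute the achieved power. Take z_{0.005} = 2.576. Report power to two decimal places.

For two equal groups, power = Φ(d·√(n/2) − z_{α/2}).
d·√(n/2) = 0.71 × √(49/2) = 0.71 × 4.950 = 3.514.
z_β = 3.514 − 2.576 = 0.938.
Power = Φ(0.938) = 0.826.

power ≈ 0.83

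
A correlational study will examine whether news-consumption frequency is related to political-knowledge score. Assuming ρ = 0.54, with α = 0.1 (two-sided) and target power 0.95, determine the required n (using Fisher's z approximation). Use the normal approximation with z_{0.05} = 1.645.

Fisher's z: C = ½·ln((1+r)/(1−r)) = ½·ln(3.3478) = 0.6042.
n = ((z_{α/2} + z_β)/C)² + 3.
(1.645 + 1.645) / 0.6042 = 3.290 / 0.6042 = 5.445.
n = 5.445² + 3 = 29.65 + 3 = 32.7.
Round up.

n = 33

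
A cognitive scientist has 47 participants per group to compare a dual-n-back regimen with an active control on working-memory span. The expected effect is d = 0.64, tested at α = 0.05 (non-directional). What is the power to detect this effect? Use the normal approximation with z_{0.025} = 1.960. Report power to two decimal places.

For two equal groups, power = Φ(d·√(n/2) − z_{α/2}).
d·√(n/2) = 0.64 × √(47/2) = 0.64 × 4.848 = 3.103.
z_β = 3.103 − 1.960 = 1.143.
Power = Φ(1.143) = 0.873.

power ≈ 0.87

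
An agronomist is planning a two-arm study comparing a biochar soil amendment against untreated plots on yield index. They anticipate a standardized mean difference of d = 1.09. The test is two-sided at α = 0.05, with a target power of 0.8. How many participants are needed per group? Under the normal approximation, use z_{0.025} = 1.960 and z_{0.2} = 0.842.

For two independent groups with equal n: n = 2·((z_{α/2} + z_β) / d)².
z_{α/2} + z_β = 1.960 + 0.842 = 2.802.
n = 2 × (2.802 / 1.09)² = 2 × 2.571² = 2 × 6.61 = 13.2.
Round up to the next whole participant.

n = 14 per group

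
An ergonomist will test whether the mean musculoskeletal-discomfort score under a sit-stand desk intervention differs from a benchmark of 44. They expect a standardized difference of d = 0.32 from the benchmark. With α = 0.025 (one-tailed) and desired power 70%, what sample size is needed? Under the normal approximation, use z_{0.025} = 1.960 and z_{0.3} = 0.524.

For a one-sample test: n = ((z_{α} + z_β) / d)².
z_{α} + z_β = 1.960 + 0.524 = 2.484.
n = (2.484 / 0.32)² = 7.763² = 60.26.
Round up.

n = 61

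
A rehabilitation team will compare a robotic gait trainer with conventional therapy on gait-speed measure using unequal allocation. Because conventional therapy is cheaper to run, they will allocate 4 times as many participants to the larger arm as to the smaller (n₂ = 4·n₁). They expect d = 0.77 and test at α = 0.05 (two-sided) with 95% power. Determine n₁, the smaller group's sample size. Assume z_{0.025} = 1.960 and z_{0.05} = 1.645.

n₁ = 28

With allocation ratio k = n₂/n₁ = 4, Var(x̄₁−x̄₂) = σ²(1/n₁ + 1/(k·n₁)) = σ²·(k+1)/(k·n₁).
So n₁ = (1 + 1/k)·((z_{α/2} + z_β)/d)² = 1.250 × (3.605/0.77)².
n₁ = 1.250 × 21.92 = 27.4.
Round up: n₁ = 28, giving n₂ = 4 × 28 = 112.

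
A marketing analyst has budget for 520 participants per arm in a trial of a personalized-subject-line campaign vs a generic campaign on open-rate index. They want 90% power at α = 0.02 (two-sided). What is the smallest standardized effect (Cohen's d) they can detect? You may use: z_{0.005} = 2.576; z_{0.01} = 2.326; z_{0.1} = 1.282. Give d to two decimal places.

For two independent groups of n = 520 each: d_min = (z_{α/2} + z_β)·√(2/n).
z-sum = 2.326 + 1.282 = 3.608.
d_min = 3.608 × √(2/520) = 3.608 × 0.0620 = 0.224.

d_min ≈ 0.22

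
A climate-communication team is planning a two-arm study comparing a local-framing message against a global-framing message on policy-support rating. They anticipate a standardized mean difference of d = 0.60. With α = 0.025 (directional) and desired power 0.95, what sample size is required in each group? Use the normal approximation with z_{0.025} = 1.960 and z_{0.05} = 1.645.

n = 73 per group

For two independent groups with equal n: n = 2·((z_{α} + z_β) / d)².
z_{α} + z_β = 1.960 + 1.645 = 3.605.
n = 2 × (3.605 / 0.60)² = 2 × 6.008² = 2 × 36.10 = 72.2.
Round up to the next whole participant.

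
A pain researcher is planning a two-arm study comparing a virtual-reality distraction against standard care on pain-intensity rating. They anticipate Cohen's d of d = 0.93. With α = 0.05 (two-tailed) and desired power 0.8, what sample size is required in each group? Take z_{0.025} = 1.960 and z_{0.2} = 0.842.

For two independent groups with equal n: n = 2·((z_{α/2} + z_β) / d)².
z_{α/2} + z_β = 1.960 + 0.842 = 2.802.
n = 2 × (2.802 / 0.93)² = 2 × 3.013² = 2 × 9.08 = 18.2.
Round up to the next whole participant.

n = 19 per group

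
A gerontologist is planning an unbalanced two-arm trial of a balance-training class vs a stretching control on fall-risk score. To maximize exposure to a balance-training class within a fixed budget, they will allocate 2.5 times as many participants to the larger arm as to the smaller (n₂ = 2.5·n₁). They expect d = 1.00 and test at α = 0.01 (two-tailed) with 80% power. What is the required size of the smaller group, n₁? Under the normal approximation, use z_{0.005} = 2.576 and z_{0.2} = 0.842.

With allocation ratio k = n₂/n₁ = 2.5, Var(x̄₁−x̄₂) = σ²(1/n₁ + 1/(k·n₁)) = σ²·(k+1)/(k·n₁).
So n₁ = (1 + 1/k)·((z_{α/2} + z_β)/d)² = 1.400 × (3.418/1.00)².
n₁ = 1.400 × 11.68 = 16.4.
Round up: n₁ = 17, giving n₂ = ⌈2.5 × 17⌉ = ⌈42.5⌉ = 43.

n₁ = 17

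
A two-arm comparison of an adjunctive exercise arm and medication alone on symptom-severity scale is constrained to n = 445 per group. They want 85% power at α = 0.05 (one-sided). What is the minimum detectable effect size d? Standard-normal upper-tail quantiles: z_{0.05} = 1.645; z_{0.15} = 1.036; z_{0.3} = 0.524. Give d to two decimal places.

For two independent groups of n = 445 each: d_min = (z_{α} + z_β)·√(2/n).
z-sum = 1.645 + 1.036 = 2.681.
d_min = 2.681 × √(2/445) = 2.681 × 0.0670 = 0.180.

d_min ≈ 0.18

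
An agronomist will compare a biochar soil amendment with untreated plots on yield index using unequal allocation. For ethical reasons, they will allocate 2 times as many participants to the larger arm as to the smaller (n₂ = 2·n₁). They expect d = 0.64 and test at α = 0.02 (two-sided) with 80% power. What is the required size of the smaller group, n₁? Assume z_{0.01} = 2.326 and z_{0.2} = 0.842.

n₁ = 37

With allocation ratio k = n₂/n₁ = 2, Var(x̄₁−x̄₂) = σ²(1/n₁ + 1/(k·n₁)) = σ²·(k+1)/(k·n₁).
So n₁ = (1 + 1/k)·((z_{α/2} + z_β)/d)² = 1.500 × (3.168/0.64)².
n₁ = 1.500 × 24.50 = 36.8.
Round up: n₁ = 37, giving n₂ = 2 × 37 = 74.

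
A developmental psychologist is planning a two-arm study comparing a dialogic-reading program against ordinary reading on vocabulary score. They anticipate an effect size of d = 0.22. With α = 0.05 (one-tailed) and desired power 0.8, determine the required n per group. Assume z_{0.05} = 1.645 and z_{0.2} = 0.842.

n = 256 per group

For two independent groups with equal n: n = 2·((z_{α} + z_β) / d)².
z_{α} + z_β = 1.645 + 0.842 = 2.487.
n = 2 × (2.487 / 0.22)² = 2 × 11.305² = 2 × 127.79 = 255.6.
Round up to the next whole participant.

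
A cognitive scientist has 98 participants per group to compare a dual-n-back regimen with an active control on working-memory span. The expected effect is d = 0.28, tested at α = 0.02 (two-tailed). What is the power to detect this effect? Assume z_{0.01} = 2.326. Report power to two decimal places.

power ≈ 0.36

For two equal groups, power = Φ(d·√(n/2) − z_{α/2}).
d·√(n/2) = 0.28 × √(98/2) = 0.28 × 7.000 = 1.960.
z_β = 1.960 − 2.326 = -0.366.
Power = Φ(-0.366) = 0.357.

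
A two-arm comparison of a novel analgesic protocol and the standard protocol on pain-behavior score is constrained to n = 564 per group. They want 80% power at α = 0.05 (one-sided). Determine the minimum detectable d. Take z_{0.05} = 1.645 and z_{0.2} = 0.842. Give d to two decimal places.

d_min ≈ 0.15

For two independent groups of n = 564 each: d_min = (z_{α} + z_β)·√(2/n).
z-sum = 1.645 + 0.842 = 2.487.
d_min = 2.487 × √(2/564) = 2.487 × 0.0595 = 0.148.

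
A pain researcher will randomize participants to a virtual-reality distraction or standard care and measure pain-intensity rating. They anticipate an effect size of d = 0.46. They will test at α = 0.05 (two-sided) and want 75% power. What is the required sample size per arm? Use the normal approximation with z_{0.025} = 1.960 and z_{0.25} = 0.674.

For two independent groups with equal n: n = 2·((z_{α/2} + z_β) / d)².
z_{α/2} + z_β = 1.960 + 0.674 = 2.634.
n = 2 × (2.634 / 0.46)² = 2 × 5.726² = 2 × 32.79 = 65.6.
Round up to the next whole participant.

n = 66 per group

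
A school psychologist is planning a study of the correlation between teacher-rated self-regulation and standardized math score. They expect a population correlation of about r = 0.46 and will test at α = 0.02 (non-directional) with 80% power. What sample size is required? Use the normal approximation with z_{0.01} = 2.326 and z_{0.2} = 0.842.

Fisher's z: C = ½·ln((1+r)/(1−r)) = ½·ln(2.7037) = 0.4973.
n = ((z_{α/2} + z_β)/C)² + 3.
(2.326 + 0.842) / 0.4973 = 3.168 / 0.4973 = 6.370.
n = 6.370² + 3 = 40.58 + 3 = 43.6.
Round up.

n = 44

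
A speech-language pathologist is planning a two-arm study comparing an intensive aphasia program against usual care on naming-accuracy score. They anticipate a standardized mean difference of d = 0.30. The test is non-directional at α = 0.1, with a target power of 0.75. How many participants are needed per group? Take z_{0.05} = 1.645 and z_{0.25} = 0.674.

n = 120 per group

For two independent groups with equal n: n = 2·((z_{α/2} + z_β) / d)².
z_{α/2} + z_β = 1.645 + 0.674 = 2.319.
n = 2 × (2.319 / 0.30)² = 2 × 7.730² = 2 × 59.75 = 119.5.
Round up to the next whole participant.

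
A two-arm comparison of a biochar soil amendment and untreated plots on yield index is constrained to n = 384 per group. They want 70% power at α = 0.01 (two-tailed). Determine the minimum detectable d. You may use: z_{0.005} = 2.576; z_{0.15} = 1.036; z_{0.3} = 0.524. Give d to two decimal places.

d_min ≈ 0.22

For two independent groups of n = 384 each: d_min = (z_{α/2} + z_β)·√(2/n).
z-sum = 2.576 + 0.524 = 3.100.
d_min = 3.100 × √(2/384) = 3.100 × 0.0722 = 0.224.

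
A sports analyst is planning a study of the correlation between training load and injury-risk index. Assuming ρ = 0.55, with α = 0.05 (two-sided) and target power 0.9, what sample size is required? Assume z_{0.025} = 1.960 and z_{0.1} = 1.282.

Fisher's z: C = ½·ln((1+r)/(1−r)) = ½·ln(3.4444) = 0.6184.
n = ((z_{α/2} + z_β)/C)² + 3.
(1.960 + 1.282) / 0.6184 = 3.242 / 0.6184 = 5.243.
n = 5.243² + 3 = 27.48 + 3 = 30.5.
Round up.

n = 31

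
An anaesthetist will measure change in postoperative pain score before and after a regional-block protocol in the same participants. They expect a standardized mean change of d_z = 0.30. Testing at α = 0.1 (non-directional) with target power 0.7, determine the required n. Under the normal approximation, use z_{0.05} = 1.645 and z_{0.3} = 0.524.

n = 53 pairs

For a paired (one-sample on differences) test: n = ((z_{α/2} + z_β) / d)².
z_{α/2} + z_β = 1.645 + 0.524 = 2.169.
n = (2.169 / 0.30)² = 7.230² = 52.27.
Round up.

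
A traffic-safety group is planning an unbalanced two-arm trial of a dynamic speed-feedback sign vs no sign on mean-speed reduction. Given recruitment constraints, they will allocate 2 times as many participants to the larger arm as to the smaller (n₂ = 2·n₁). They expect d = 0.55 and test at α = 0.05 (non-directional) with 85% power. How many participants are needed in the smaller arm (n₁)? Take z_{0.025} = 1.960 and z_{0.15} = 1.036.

n₁ = 45

With allocation ratio k = n₂/n₁ = 2, Var(x̄₁−x̄₂) = σ²(1/n₁ + 1/(k·n₁)) = σ²·(k+1)/(k·n₁).
So n₁ = (1 + 1/k)·((z_{α/2} + z_β)/d)² = 1.500 × (2.996/0.55)².
n₁ = 1.500 × 29.67 = 44.5.
Round up: n₁ = 45, giving n₂ = 2 × 45 = 90.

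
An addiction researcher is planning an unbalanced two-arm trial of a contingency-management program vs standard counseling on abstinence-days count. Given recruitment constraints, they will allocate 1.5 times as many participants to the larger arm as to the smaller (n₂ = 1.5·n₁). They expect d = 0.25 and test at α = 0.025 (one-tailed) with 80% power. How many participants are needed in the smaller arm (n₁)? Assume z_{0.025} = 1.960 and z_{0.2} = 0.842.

With allocation ratio k = n₂/n₁ = 1.5, Var(x̄₁−x̄₂) = σ²(1/n₁ + 1/(k·n₁)) = σ²·(k+1)/(k·n₁).
So n₁ = (1 + 1/k)·((z_{α} + z_β)/d)² = 1.667 × (2.802/0.25)².
n₁ = 1.667 × 125.62 = 209.4.
Round up: n₁ = 210, giving n₂ = 1.5 × 210 = 315.

n₁ = 210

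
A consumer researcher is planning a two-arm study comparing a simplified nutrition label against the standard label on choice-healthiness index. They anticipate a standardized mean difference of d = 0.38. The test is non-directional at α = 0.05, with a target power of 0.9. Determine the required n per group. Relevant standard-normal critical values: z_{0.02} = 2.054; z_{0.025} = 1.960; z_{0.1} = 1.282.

For two independent groups with equal n: n = 2·((z_{α/2} + z_β) / d)².
z_{α/2} + z_β = 1.960 + 1.282 = 3.242.
n = 2 × (3.242 / 0.38)² = 2 × 8.532² = 2 × 72.79 = 145.6.
Round up to the next whole participant.

n = 146 per group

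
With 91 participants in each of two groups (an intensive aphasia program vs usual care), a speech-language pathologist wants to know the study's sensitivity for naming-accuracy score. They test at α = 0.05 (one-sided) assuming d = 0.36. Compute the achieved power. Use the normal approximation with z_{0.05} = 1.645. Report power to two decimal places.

For two equal groups, power = Φ(d·√(n/2) − z_{α}).
d·√(n/2) = 0.36 × √(91/2) = 0.36 × 6.745 = 2.428.
z_β = 2.428 − 1.645 = 0.783.
Power = Φ(0.783) = 0.783.

power ≈ 0.78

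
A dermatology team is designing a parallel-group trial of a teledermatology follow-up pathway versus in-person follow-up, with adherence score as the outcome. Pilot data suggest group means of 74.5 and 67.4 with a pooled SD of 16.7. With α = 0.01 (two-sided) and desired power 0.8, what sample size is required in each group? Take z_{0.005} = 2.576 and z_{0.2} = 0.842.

n = 130 per group

Cohen's d = |M₁ − M₂| / SD_pooled = |74.5 − 67.4| / 16.7 = 7.1 / 16.7 = 0.425.
For two independent groups with equal n: n = 2·((z_{α/2} + z_β) / d)².
z_{α/2} + z_β = 2.576 + 0.842 = 3.418.
n = 2 × (3.418 / 0.425)² = 2 × 8.042² = 2 × 64.68 = 129.4.
Round up to the next whole participant.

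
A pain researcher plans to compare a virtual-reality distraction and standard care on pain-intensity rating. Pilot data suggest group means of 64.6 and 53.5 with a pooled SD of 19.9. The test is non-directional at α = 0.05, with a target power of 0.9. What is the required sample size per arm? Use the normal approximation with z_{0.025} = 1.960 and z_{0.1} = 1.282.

n = 68 per group

Cohen's d = |M₁ − M₂| / SD_pooled = |64.6 − 53.5| / 19.9 = 11.1 / 19.9 = 0.558.
For two independent groups with equal n: n = 2·((z_{α/2} + z_β) / d)².
z_{α/2} + z_β = 1.960 + 1.282 = 3.242.
n = 2 × (3.242 / 0.558)² = 2 × 5.810² = 2 × 33.76 = 67.5.
Round up to the next whole participant.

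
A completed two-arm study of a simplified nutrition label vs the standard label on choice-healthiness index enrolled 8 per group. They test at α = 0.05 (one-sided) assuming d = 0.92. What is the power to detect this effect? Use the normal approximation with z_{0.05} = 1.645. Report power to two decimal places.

power ≈ 0.58

For two equal groups, power = Φ(d·√(n/2) − z_{α}).
d·√(n/2) = 0.92 × √(8/2) = 0.92 × 2.000 = 1.840.
z_β = 1.840 − 1.645 = 0.195.
Power = Φ(0.195) = 0.577.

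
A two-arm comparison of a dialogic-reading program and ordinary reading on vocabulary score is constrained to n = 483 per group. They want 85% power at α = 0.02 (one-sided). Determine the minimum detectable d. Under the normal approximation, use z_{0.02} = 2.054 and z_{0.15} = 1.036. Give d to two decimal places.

d_min ≈ 0.20

For two independent groups of n = 483 each: d_min = (z_{α} + z_β)·√(2/n).
z-sum = 2.054 + 1.036 = 3.090.
d_min = 3.090 × √(2/483) = 3.090 × 0.0643 = 0.199.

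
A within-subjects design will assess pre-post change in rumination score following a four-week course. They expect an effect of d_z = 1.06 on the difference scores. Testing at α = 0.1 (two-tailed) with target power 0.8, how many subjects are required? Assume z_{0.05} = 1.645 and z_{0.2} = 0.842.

For a paired (one-sample on differences) test: n = ((z_{α/2} + z_β) / d)².
z_{α/2} + z_β = 1.645 + 0.842 = 2.487.
n = (2.487 / 1.06)² = 2.346² = 5.50.
Round up.

n = 6 pairs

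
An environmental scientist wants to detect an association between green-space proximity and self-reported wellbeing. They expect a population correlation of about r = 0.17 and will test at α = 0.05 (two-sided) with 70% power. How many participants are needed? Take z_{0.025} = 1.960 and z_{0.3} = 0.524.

Fisher's z: C = ½·ln((1+r)/(1−r)) = ½·ln(1.4096) = 0.1717.
n = ((z_{α/2} + z_β)/C)² + 3.
(1.960 + 0.524) / 0.1717 = 2.484 / 0.1717 = 14.467.
n = 14.467² + 3 = 209.30 + 3 = 212.3.
Round up.

n = 213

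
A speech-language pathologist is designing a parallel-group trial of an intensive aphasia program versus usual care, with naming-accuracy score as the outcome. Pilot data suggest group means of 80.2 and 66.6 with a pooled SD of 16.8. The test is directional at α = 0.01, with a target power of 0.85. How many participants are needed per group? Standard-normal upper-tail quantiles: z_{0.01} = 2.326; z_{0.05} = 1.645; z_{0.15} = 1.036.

Cohen's d = |M₁ − M₂| / SD_pooled = |80.2 − 66.6| / 16.8 = 13.6 / 16.8 = 0.810.
For two independent groups with equal n: n = 2·((z_{α} + z_β) / d)².
z_{α} + z_β = 2.326 + 1.036 = 3.362.
n = 2 × (3.362 / 0.810)² = 2 × 4.151² = 2 × 17.23 = 34.5.
Round up to the next whole participant.

n = 35 per group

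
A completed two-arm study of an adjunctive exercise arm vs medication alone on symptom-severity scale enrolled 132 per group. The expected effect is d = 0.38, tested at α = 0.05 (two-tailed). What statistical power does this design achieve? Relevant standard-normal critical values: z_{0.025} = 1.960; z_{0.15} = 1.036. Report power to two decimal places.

For two equal groups, power = Φ(d·√(n/2) − z_{α/2}).
d·√(n/2) = 0.38 × √(132/2) = 0.38 × 8.124 = 3.087.
z_β = 3.087 − 1.960 = 1.127.
Power = Φ(1.127) = 0.870.

power ≈ 0.87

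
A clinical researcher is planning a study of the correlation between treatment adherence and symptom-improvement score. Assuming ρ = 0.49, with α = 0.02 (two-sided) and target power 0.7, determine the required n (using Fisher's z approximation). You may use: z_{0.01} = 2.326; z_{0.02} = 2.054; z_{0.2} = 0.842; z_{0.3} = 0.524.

n = 32

Fisher's z: C = ½·ln((1+r)/(1−r)) = ½·ln(2.9216) = 0.5361.
n = ((z_{α/2} + z_β)/C)² + 3.
(2.326 + 0.524) / 0.5361 = 2.850 / 0.5361 = 5.316.
n = 5.316² + 3 = 28.26 + 3 = 31.3.
Round up.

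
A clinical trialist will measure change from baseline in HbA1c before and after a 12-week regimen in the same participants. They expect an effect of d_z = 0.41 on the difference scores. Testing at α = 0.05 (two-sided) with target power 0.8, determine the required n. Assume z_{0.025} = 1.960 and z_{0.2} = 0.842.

n = 47 pairs

For a paired (one-sample on differences) test: n = ((z_{α/2} + z_β) / d)².
z_{α/2} + z_β = 1.960 + 0.842 = 2.802.
n = (2.802 / 0.41)² = 6.834² = 46.71.
Round up.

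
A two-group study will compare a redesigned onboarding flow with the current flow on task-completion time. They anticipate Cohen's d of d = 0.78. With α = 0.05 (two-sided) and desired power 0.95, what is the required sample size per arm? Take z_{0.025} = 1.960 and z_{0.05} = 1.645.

For two independent groups with equal n: n = 2·((z_{α/2} + z_β) / d)².
z_{α/2} + z_β = 1.960 + 1.645 = 3.605.
n = 2 × (3.605 / 0.78)² = 2 × 4.622² = 2 × 21.36 = 42.7.
Round up to the next whole participant.

n = 43 per group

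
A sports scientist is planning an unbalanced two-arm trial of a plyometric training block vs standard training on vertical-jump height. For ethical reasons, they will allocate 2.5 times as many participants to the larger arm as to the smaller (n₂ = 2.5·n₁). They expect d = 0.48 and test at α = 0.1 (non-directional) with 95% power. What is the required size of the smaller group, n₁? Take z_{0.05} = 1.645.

n₁ = 66

With allocation ratio k = n₂/n₁ = 2.5, Var(x̄₁−x̄₂) = σ²(1/n₁ + 1/(k·n₁)) = σ²·(k+1)/(k·n₁).
So n₁ = (1 + 1/k)·((z_{α/2} + z_β)/d)² = 1.400 × (3.290/0.48)².
n₁ = 1.400 × 46.98 = 65.8.
Round up: n₁ = 66, giving n₂ = 2.5 × 66 = 165.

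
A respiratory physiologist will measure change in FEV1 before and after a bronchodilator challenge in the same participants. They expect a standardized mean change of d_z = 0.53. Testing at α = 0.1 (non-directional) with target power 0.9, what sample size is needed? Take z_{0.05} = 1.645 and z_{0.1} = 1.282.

For a paired (one-sample on differences) test: n = ((z_{α/2} + z_β) / d)².
z_{α/2} + z_β = 1.645 + 1.282 = 2.927.
n = (2.927 / 0.53)² = 5.523² = 30.50.
Round up.

n = 31 pairs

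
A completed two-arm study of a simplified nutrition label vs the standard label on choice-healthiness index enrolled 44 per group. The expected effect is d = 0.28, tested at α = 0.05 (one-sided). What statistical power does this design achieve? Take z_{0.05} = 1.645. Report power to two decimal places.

For two equal groups, power = Φ(d·√(n/2) − z_{α}).
d·√(n/2) = 0.28 × √(44/2) = 0.28 × 4.690 = 1.313.
z_β = 1.313 − 1.645 = -0.332.
Power = Φ(-0.332) = 0.370.

power ≈ 0.37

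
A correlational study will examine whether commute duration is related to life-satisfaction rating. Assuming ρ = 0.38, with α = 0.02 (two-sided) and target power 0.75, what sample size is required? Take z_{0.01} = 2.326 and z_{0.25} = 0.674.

Fisher's z: C = ½·ln((1+r)/(1−r)) = ½·ln(2.2258) = 0.4001.
n = ((z_{α/2} + z_β)/C)² + 3.
(2.326 + 0.674) / 0.4001 = 3.000 / 0.4001 = 7.498.
n = 7.498² + 3 = 56.22 + 3 = 59.2.
Round up.

n = 60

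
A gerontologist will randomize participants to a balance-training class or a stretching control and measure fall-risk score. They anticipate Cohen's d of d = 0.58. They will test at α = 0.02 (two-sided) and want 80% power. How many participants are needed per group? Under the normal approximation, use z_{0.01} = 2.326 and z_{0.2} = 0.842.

For two independent groups with equal n: n = 2·((z_{α/2} + z_β) / d)².
z_{α/2} + z_β = 2.326 + 0.842 = 3.168.
n = 2 × (3.168 / 0.58)² = 2 × 5.462² = 2 × 29.83 = 59.7.
Round up to the next whole participant.

n = 60 per group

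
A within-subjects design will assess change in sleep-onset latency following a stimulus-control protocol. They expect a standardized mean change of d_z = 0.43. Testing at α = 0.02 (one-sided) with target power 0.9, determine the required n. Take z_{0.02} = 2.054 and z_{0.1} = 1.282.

For a paired (one-sample on differences) test: n = ((z_{α} + z_β) / d)².
z_{α} + z_β = 2.054 + 1.282 = 3.336.
n = (3.336 / 0.43)² = 7.758² = 60.19.
Round up.

n = 61 pairs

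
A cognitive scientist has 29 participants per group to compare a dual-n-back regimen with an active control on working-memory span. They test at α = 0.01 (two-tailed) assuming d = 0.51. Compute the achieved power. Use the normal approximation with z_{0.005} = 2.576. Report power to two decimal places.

For two equal groups, power = Φ(d·√(n/2) − z_{α/2}).
d·√(n/2) = 0.51 × √(29/2) = 0.51 × 3.808 = 1.942.
z_β = 1.942 − 2.576 = -0.634.
Power = Φ(-0.634) = 0.263.

power ≈ 0.26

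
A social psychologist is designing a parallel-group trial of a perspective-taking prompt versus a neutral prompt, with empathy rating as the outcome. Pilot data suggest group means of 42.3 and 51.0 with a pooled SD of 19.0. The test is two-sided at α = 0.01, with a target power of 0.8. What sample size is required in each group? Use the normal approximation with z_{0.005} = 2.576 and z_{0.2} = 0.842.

Cohen's d = |M₁ − M₂| / SD_pooled = |42.3 − 51.0| / 19.0 = 8.7 / 19.0 = 0.458.
For two independent groups with equal n: n = 2·((z_{α/2} + z_β) / d)².
z_{α/2} + z_β = 2.576 + 0.842 = 3.418.
n = 2 × (3.418 / 0.458)² = 2 × 7.463² = 2 × 55.69 = 111.4.
Round up to the next whole participant.

n = 112 per group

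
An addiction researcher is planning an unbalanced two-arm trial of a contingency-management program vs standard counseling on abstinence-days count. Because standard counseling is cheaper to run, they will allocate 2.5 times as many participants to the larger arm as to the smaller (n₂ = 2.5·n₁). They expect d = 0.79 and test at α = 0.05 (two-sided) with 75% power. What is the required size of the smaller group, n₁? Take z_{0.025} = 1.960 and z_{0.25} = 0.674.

n₁ = 16

With allocation ratio k = n₂/n₁ = 2.5, Var(x̄₁−x̄₂) = σ²(1/n₁ + 1/(k·n₁)) = σ²·(k+1)/(k·n₁).
So n₁ = (1 + 1/k)·((z_{α/2} + z_β)/d)² = 1.400 × (2.634/0.79)².
n₁ = 1.400 × 11.12 = 15.6.
Round up: n₁ = 16, giving n₂ = 2.5 × 16 = 40.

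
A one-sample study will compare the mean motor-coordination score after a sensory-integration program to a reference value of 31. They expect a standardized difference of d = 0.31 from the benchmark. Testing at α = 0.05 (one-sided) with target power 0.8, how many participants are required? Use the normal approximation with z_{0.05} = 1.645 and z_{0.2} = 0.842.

For a one-sample test: n = ((z_{α} + z_β) / d)².
z_{α} + z_β = 1.645 + 0.842 = 2.487.
n = (2.487 / 0.31)² = 8.023² = 64.36.
Round up.

n = 65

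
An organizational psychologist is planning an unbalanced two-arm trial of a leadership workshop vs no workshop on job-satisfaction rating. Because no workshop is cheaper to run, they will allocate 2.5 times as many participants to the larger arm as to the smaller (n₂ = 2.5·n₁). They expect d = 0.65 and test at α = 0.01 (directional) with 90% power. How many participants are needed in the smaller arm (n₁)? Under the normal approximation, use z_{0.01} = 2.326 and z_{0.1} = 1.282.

n₁ = 44

With allocation ratio k = n₂/n₁ = 2.5, Var(x̄₁−x̄₂) = σ²(1/n₁ + 1/(k·n₁)) = σ²·(k+1)/(k·n₁).
So n₁ = (1 + 1/k)·((z_{α} + z_β)/d)² = 1.400 × (3.608/0.65)².
n₁ = 1.400 × 30.81 = 43.1.
Round up: n₁ = 44, giving n₂ = 2.5 × 44 = 110.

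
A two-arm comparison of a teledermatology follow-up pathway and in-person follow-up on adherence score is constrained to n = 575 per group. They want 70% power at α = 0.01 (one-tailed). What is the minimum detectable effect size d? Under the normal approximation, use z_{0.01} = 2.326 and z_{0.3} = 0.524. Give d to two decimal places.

d_min ≈ 0.17

For two independent groups of n = 575 each: d_min = (z_{α} + z_β)·√(2/n).
z-sum = 2.326 + 0.524 = 2.850.
d_min = 2.850 × √(2/575) = 2.850 × 0.0590 = 0.168.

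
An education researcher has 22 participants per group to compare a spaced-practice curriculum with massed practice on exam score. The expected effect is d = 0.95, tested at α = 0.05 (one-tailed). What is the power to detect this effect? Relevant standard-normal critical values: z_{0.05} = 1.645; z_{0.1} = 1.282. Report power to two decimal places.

power ≈ 0.93

For two equal groups, power = Φ(d·√(n/2) − z_{α}).
d·√(n/2) = 0.95 × √(22/2) = 0.95 × 3.317 = 3.151.
z_β = 3.151 − 1.645 = 1.506.
Power = Φ(1.506) = 0.934.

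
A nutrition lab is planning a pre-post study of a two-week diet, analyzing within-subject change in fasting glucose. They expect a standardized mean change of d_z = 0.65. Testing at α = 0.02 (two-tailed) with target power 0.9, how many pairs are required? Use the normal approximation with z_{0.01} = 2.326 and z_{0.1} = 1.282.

For a paired (one-sample on differences) test: n = ((z_{α/2} + z_β) / d)².
z_{α/2} + z_β = 2.326 + 1.282 = 3.608.
n = (3.608 / 0.65)² = 5.551² = 30.81.
Round up.

n = 31 pairs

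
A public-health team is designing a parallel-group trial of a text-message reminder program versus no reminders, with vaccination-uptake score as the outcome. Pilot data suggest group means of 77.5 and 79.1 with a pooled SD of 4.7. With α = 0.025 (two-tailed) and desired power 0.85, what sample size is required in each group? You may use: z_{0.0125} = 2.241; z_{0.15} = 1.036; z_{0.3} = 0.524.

Cohen's d = |M₁ − M₂| / SD_pooled = |77.5 − 79.1| / 4.7 = 1.6 / 4.7 = 0.340.
For two independent groups with equal n: n = 2·((z_{α/2} + z_β) / d)².
z_{α/2} + z_β = 2.241 + 1.036 = 3.277.
n = 2 × (3.277 / 0.340)² = 2 × 9.638² = 2 × 92.90 = 185.8.
Round up to the next whole participant.

n = 186 per group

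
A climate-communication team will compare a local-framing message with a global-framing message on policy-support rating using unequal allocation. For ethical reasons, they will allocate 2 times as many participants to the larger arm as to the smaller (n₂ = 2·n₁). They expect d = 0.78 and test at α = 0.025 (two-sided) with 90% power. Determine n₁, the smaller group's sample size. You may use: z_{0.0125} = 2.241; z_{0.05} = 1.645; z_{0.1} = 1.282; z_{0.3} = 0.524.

n₁ = 31

With allocation ratio k = n₂/n₁ = 2, Var(x̄₁−x̄₂) = σ²(1/n₁ + 1/(k·n₁)) = σ²·(k+1)/(k·n₁).
So n₁ = (1 + 1/k)·((z_{α/2} + z_β)/d)² = 1.500 × (3.523/0.78)².
n₁ = 1.500 × 20.40 = 30.6.
Round up: n₁ = 31, giving n₂ = 2 × 31 = 62.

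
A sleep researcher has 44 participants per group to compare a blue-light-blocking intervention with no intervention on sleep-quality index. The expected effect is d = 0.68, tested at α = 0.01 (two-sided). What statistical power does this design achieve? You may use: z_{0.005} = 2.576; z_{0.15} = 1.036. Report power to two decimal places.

power ≈ 0.73

For two equal groups, power = Φ(d·√(n/2) − z_{α/2}).
d·√(n/2) = 0.68 × √(44/2) = 0.68 × 4.690 = 3.189.
z_β = 3.189 − 2.576 = 0.613.
Power = Φ(0.613) = 0.730.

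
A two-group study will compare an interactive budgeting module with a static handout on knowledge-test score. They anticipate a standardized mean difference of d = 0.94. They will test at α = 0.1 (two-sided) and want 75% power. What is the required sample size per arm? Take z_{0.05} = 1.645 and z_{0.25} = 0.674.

n = 13 per group

For two independent groups with equal n: n = 2·((z_{α/2} + z_β) / d)².
z_{α/2} + z_β = 1.645 + 0.674 = 2.319.
n = 2 × (2.319 / 0.94)² = 2 × 2.467² = 2 × 6.09 = 12.2.
Round up to the next whole participant.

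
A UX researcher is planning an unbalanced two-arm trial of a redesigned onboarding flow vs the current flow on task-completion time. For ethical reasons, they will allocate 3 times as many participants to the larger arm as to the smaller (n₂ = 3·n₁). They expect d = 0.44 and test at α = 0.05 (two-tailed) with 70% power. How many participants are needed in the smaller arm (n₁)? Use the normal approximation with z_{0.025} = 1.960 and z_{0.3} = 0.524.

With allocation ratio k = n₂/n₁ = 3, Var(x̄₁−x̄₂) = σ²(1/n₁ + 1/(k·n₁)) = σ²·(k+1)/(k·n₁).
So n₁ = (1 + 1/k)·((z_{α/2} + z_β)/d)² = 1.333 × (2.484/0.44)².
n₁ = 1.333 × 31.87 = 42.5.
Round up: n₁ = 43, giving n₂ = 3 × 43 = 129.

n₁ = 43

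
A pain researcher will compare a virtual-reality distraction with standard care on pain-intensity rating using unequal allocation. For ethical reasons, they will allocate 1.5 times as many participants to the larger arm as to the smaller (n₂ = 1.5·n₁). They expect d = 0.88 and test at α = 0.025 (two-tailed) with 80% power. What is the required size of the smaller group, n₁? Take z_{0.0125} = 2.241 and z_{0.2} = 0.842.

n₁ = 21

With allocation ratio k = n₂/n₁ = 1.5, Var(x̄₁−x̄₂) = σ²(1/n₁ + 1/(k·n₁)) = σ²·(k+1)/(k·n₁).
So n₁ = (1 + 1/k)·((z_{α/2} + z_β)/d)² = 1.667 × (3.083/0.88)².
n₁ = 1.667 × 12.27 = 20.5.
Round up: n₁ = 21, giving n₂ = ⌈1.5 × 21⌉ = ⌈31.5⌉ = 32.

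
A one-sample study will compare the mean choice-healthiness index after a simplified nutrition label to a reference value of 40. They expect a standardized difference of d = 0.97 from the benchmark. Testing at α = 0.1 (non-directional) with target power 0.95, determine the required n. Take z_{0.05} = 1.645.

n = 12

For a one-sample test: n = ((z_{α/2} + z_β) / d)².
z_{α/2} + z_β = 1.645 + 1.645 = 3.290.
n = (3.290 / 0.97)² = 3.392² = 11.50.
Round up.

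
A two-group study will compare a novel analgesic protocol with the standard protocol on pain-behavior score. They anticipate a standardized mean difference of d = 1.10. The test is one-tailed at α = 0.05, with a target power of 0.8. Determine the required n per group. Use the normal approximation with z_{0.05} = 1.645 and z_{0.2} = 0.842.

For two independent groups with equal n: n = 2·((z_{α} + z_β) / d)².
z_{α} + z_β = 1.645 + 0.842 = 2.487.
n = 2 × (2.487 / 1.10)² = 2 × 2.261² = 2 × 5.11 = 10.2.
Round up to the next whole participant.

n = 11 per group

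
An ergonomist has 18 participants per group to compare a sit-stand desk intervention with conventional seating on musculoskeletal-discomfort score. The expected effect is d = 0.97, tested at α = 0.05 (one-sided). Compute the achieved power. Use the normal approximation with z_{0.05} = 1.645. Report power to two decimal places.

For two equal groups, power = Φ(d·√(n/2) − z_{α}).
d·√(n/2) = 0.97 × √(18/2) = 0.97 × 3.000 = 2.910.
z_β = 2.910 − 1.645 = 1.265.
Power = Φ(1.265) = 0.897.

power ≈ 0.90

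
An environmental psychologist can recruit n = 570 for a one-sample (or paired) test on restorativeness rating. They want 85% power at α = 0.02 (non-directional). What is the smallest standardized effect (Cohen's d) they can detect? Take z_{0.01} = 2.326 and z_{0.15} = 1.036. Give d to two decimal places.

For a single sample (or paired design) of n = 570: d_min = (z_{α/2} + z_β)/√n.
z-sum = 2.326 + 1.036 = 3.362.
d_min = 3.362 / √570 = 3.362 / 23.875 = 0.141.

d_min ≈ 0.14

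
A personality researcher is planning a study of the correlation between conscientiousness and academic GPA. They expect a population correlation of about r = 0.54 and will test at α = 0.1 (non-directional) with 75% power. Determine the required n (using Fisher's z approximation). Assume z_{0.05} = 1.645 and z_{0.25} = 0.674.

Fisher's z: C = ½·ln((1+r)/(1−r)) = ½·ln(3.3478) = 0.6042.
n = ((z_{α/2} + z_β)/C)² + 3.
(1.645 + 0.674) / 0.6042 = 2.319 / 0.6042 = 3.838.
n = 3.838² + 3 = 14.73 + 3 = 17.7.
Round up.

n = 18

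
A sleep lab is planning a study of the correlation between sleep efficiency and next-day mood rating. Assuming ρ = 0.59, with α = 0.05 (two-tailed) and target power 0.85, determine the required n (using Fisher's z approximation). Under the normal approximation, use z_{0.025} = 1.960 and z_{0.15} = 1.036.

Fisher's z: C = ½·ln((1+r)/(1−r)) = ½·ln(3.8780) = 0.6777.
n = ((z_{α/2} + z_β)/C)² + 3.
(1.960 + 1.036) / 0.6777 = 2.996 / 0.6777 = 4.421.
n = 4.421² + 3 = 19.54 + 3 = 22.5.
Round up.

n = 23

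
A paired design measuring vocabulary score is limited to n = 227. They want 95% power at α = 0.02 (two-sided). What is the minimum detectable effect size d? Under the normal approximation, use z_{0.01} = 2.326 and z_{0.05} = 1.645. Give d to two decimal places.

For a single sample (or paired design) of n = 227: d_min = (z_{α/2} + z_β)/√n.
z-sum = 2.326 + 1.645 = 3.971.
d_min = 3.971 / √227 = 3.971 / 15.067 = 0.264.

d_min ≈ 0.26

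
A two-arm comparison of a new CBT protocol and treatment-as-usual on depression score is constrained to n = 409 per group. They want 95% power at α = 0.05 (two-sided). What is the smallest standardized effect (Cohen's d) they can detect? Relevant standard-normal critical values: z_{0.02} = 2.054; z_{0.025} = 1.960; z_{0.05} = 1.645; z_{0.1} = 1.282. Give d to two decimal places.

d_min ≈ 0.25

For two independent groups of n = 409 each: d_min = (z_{α/2} + z_β)·√(2/n).
z-sum = 1.960 + 1.645 = 3.605.
d_min = 3.605 × √(2/409) = 3.605 × 0.0699 = 0.252.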